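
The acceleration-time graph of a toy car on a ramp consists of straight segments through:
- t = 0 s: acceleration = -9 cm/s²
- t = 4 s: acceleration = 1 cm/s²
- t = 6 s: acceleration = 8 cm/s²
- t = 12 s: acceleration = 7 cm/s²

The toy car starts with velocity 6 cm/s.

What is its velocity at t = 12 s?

Δv equals the area under the a-t graph; then v = v₀ + Δv.
0–4 s: ½(-9 + 1)(4) = -16 cm/s
4–6 s: ½(1 + 8)(2) = 9 cm/s
6–12 s: ½(8 + 7)(6) = 45 cm/s
Δv = 38 cm/s, so v(12) = 6 + (38) = 44 cm/s.

44 cm/s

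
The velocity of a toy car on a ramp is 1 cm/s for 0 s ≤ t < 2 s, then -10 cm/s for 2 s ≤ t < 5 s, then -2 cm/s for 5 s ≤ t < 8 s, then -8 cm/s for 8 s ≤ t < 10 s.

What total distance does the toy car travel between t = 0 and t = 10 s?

54 cm

Distance (not displacement) is the total path length: add the absolute areas under v-t.
0–2 s: |1| × 2 = 2 cm
2–5 s: |-10| × 3 = 30 cm
5–8 s: |-2| × 3 = 6 cm
8–10 s: |-8| × 2 = 16 cm
Total distance = 54 cm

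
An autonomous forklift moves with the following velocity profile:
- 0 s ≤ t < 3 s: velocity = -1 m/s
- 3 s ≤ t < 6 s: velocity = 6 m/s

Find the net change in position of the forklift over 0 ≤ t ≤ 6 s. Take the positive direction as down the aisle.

Displacement is the signed area under the v-t curve.
0–3 s: -1 × 3 = -3 m
3–6 s: 6 × 3 = 18 m
Net displacement = 15 m

15 m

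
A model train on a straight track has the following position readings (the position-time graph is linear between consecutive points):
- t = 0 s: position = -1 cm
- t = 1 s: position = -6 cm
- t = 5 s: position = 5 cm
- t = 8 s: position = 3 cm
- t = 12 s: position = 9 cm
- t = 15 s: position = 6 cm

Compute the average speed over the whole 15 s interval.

1.8 cm/s

Average speed = (total path length)/(elapsed time); on a piecewise-linear x-t graph the path length is Σ|Δx|.
0–1 s: |Δx| = |-6 − -1| = 5 cm
1–5 s: |Δx| = |5 − -6| = 11 cm
5–8 s: |Δx| = |3 − 5| = 2 cm
8–12 s: |Δx| = |9 − 3| = 6 cm
12–15 s: |Δx| = |6 − 9| = 3 cm
Total path = 27 cm; average speed = 27/15 = 1.8 cm/s.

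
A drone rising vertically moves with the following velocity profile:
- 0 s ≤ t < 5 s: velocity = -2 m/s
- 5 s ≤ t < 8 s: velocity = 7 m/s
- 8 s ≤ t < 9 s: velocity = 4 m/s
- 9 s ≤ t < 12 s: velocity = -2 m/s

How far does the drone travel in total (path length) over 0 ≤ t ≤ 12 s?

41 m

Distance (not displacement) is the total path length: add the absolute areas under v-t.
0–5 s: |-2| × 5 = 10 m
5–8 s: |7| × 3 = 21 m
8–9 s: |4| × 1 = 4 m
9–12 s: |-2| × 3 = 6 m
Total distance = 41 m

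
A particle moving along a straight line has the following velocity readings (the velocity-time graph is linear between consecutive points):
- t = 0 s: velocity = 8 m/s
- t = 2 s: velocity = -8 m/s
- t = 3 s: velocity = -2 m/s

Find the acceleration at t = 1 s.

-8 m/s²

Acceleration is the slope of the v-t graph on 0–2 s: (-8 − 8)/(2 − 0) = -8 m/s².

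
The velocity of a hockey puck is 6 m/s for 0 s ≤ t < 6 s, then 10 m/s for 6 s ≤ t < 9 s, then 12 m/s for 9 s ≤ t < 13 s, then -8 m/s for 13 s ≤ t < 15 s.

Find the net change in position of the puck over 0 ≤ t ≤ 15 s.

98 m

Displacement is the signed area under the v-t curve.
0–6 s: 6 × 6 = 36 m
6–9 s: 10 × 3 = 30 m
9–13 s: 12 × 4 = 48 m
13–15 s: -8 × 2 = -16 m
Net displacement = 98 m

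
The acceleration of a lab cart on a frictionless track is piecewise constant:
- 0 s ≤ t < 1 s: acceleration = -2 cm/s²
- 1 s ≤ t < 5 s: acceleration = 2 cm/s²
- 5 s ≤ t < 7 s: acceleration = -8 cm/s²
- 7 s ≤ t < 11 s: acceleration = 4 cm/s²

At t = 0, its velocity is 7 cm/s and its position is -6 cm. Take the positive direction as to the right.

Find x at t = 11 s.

66 cm

On each constant-a segment, Δv = aΔt and Δx = v₀Δt + ½aΔt²; chain segment to segment.
0–1 s: v starts 7 cm/s; Δx = 7·1 + ½·-2·1² = 6 cm; v ends 5 cm/s.
1–5 s: v starts 5 cm/s; Δx = 5·4 + ½·2·4² = 36 cm; v ends 13 cm/s.
5–7 s: v starts 13 cm/s; Δx = 13·2 + ½·-8·2² = 10 cm; v ends -3 cm/s.
7–11 s: v starts -3 cm/s; Δx = -3·4 + ½·4·4² = 20 cm; v ends 13 cm/s.
x(11) = -6 + Σ Δx = 66 cm.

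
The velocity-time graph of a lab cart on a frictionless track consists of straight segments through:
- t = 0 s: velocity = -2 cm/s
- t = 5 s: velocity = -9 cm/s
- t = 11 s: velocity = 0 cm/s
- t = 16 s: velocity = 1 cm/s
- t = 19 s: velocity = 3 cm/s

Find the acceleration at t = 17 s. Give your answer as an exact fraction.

2/3 cm/s²

Acceleration is the slope of the v-t graph on 16–19 s: (3 − 1)/(19 − 16) = 2/3 cm/s².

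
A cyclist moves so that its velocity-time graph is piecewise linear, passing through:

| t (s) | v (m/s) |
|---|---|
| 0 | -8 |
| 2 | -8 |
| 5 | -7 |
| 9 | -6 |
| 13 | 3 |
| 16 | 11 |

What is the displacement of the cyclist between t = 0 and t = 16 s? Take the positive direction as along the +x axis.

-49.5 m

Net displacement equals the area under the velocity-time graph (areas below the axis count negative).
0–2 s: -8 × 2 = -16 m
2–5 s: ½(-8 + -7)(3) = -22.5 m
5–9 s: ½(-7 + -6)(4) = -26 m
9–13 s: ½(-6 + 3)(4) = -6 m
13–16 s: ½(3 + 11)(3) = 21 m
Net displacement = -49.5 m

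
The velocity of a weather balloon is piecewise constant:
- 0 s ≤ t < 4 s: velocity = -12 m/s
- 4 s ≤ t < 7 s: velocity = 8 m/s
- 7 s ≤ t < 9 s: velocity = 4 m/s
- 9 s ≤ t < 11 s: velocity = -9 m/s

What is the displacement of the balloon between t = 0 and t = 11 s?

-34 m

Net displacement equals the area under the velocity-time graph (areas below the axis count negative).
0–4 s: -12 × 4 = -48 m
4–7 s: 8 × 3 = 24 m
7–9 s: 4 × 2 = 8 m
9–11 s: -9 × 2 = -18 m
Net displacement = -34 m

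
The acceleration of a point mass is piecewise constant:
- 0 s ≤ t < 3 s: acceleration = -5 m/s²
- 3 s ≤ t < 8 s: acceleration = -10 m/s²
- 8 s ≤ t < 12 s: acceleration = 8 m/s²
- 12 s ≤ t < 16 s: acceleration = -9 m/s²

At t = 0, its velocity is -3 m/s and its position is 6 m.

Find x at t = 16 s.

On each constant-a segment, Δv = aΔt and Δx = v₀Δt + ½aΔt²; chain segment to segment.
0–3 s: v starts -3 m/s; Δx = -3·3 + ½·-5·3² = -31.5 m; v ends -18 m/s.
3–8 s: v starts -18 m/s; Δx = -18·5 + ½·-10·5² = -215 m; v ends -68 m/s.
8–12 s: v starts -68 m/s; Δx = -68·4 + ½·8·4² = -208 m; v ends -36 m/s.
12–16 s: v starts -36 m/s; Δx = -36·4 + ½·-9·4² = -216 m; v ends -72 m/s.
x(16) = 6 + Σ Δx = -664.5 m.

-664.5 m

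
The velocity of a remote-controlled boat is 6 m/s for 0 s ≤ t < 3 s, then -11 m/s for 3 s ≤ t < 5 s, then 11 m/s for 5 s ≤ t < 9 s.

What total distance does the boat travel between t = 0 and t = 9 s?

84 m

Distance (not displacement) is the total path length: add the absolute areas under v-t.
0–3 s: |6| × 3 = 18 m
3–5 s: |-11| × 2 = 22 m
5–9 s: |11| × 4 = 44 m
Total distance = 84 m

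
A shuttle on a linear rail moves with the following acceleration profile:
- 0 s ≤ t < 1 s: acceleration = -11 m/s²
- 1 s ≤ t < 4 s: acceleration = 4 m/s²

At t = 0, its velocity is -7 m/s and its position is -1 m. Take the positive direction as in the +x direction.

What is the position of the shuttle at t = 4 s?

On each constant-a segment, Δv = aΔt and Δx = v₀Δt + ½aΔt²; chain segment to segment.
0–1 s: v starts -7 m/s; Δx = -7·1 + ½·-11·1² = -12.5 m; v ends -18 m/s.
1–4 s: v starts -18 m/s; Δx = -18·3 + ½·4·3² = -36 m; v ends -6 m/s.
x(4) = -1 + Σ Δx = -49.5 m.

-49.5 m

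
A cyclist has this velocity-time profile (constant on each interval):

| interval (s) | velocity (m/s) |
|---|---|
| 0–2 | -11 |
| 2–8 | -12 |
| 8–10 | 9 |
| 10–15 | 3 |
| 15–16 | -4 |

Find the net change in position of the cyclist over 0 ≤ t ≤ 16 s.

-65 m

Displacement is the signed area under the v-t curve.
0–2 s: -11 × 2 = -22 m
2–8 s: -12 × 6 = -72 m
8–10 s: 9 × 2 = 18 m
10–15 s: 3 × 5 = 15 m
15–16 s: -4 × 1 = -4 m
Net displacement = -65 m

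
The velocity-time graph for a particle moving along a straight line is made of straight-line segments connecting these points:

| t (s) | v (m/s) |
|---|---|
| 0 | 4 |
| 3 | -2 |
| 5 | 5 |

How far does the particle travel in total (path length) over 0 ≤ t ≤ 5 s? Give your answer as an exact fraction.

64/7 m

Total distance travelled is ∫|v| dt — sum the magnitudes of each area piece.
0–3 s: v = 0 at t = 2 s; triangle areas 4 + 1 = 5 m
3–5 s: v = 0 at t = 25/7 s; triangle areas 4/7 + 25/7 = 29/7 m
Total distance = 64/7 m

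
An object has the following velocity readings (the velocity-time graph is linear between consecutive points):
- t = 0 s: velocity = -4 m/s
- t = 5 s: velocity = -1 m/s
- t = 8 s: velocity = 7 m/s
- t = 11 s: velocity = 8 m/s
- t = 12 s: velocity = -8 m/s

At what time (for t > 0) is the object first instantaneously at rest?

v changes sign on 5–8 s (from -1 to 7); the graph is linear there, so v = 0 at t = 5 + (1)·(8 − 5)/(7 − -1) = 5.375 s.

t = 5.375 s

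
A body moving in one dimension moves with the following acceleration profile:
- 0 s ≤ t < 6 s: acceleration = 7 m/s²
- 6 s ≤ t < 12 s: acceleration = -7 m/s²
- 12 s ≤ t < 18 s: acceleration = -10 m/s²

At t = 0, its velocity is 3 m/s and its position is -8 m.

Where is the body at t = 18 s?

On each constant-a segment, Δv = aΔt and Δx = v₀Δt + ½aΔt²; chain segment to segment.
0–6 s: v starts 3 m/s; Δx = 3·6 + ½·7·6² = 144 m; v ends 45 m/s.
6–12 s: v starts 45 m/s; Δx = 45·6 + ½·-7·6² = 144 m; v ends 3 m/s.
12–18 s: v starts 3 m/s; Δx = 3·6 + ½·-10·6² = -162 m; v ends -57 m/s.
x(18) = -8 + Σ Δx = 118 m.

118 m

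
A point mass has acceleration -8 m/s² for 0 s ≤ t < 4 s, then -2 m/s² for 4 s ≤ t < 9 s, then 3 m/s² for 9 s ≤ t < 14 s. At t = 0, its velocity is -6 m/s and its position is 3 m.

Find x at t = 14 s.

-502.5 m

On each constant-a segment, Δv = aΔt and Δx = v₀Δt + ½aΔt²; chain segment to segment.
0–4 s: v starts -6 m/s; Δx = -6·4 + ½·-8·4² = -88 m; v ends -38 m/s.
4–9 s: v starts -38 m/s; Δx = -38·5 + ½·-2·5² = -215 m; v ends -48 m/s.
9–14 s: v starts -48 m/s; Δx = -48·5 + ½·3·5² = -202.5 m; v ends -33 m/s.
x(14) = 3 + Σ Δx = -502.5 m.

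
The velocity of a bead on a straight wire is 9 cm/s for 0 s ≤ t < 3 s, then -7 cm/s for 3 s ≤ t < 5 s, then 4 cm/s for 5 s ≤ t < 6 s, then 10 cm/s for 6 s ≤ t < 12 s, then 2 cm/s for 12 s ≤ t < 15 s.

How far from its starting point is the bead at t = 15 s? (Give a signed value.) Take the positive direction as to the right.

83 cm

Net displacement equals the area under the velocity-time graph (areas below the axis count negative).
0–3 s: 9 × 3 = 27 cm
3–5 s: -7 × 2 = -14 cm
5–6 s: 4 × 1 = 4 cm
6–12 s: 10 × 6 = 60 cm
12–15 s: 2 × 3 = 6 cm
Net displacement = 83 cm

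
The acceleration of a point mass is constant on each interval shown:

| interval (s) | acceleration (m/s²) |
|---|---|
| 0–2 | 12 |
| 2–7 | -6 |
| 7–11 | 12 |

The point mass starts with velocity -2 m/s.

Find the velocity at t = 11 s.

Δv equals the area under the a-t graph; then v = v₀ + Δv.
0–2 s: 12 × 2 = 24 m/s
2–7 s: -6 × 5 = -30 m/s
7–11 s: 12 × 4 = 48 m/s
Δv = 42 m/s, so v(11) = -2 + (42) = 40 m/s.

40 m/s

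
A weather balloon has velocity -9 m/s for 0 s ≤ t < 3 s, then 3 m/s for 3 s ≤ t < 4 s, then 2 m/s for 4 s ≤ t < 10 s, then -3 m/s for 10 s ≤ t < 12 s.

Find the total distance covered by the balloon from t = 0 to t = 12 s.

48 m

Total distance travelled is ∫|v| dt — sum the magnitudes of each area piece.
0–3 s: |-9| × 3 = 27 m
3–4 s: |3| × 1 = 3 m
4–10 s: |2| × 6 = 12 m
10–12 s: |-3| × 2 = 6 m
Total distance = 48 m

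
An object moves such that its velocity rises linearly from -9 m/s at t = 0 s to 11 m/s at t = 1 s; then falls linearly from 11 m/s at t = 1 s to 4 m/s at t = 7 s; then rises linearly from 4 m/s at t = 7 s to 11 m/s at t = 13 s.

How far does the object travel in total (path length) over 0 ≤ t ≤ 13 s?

95.05 m

Distance (not displacement) is the total path length: add the absolute areas under v-t.
0–1 s: v = 0 at t = 0.45 s; triangle areas 2.025 + 3.025 = 5.05 m
1–7 s: |½(11 + 4)(6)| = 45 m
7–13 s: |½(4 + 11)(6)| = 45 m
Total distance = 95.05 m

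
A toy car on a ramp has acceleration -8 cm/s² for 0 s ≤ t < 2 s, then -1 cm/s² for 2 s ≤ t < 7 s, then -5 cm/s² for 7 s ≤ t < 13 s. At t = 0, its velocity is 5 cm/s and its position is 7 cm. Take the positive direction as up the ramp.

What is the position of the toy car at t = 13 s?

On each constant-a segment, Δv = aΔt and Δx = v₀Δt + ½aΔt²; chain segment to segment.
0–2 s: v starts 5 cm/s; Δx = 5·2 + ½·-8·2² = -6 cm; v ends -11 cm/s.
2–7 s: v starts -11 cm/s; Δx = -11·5 + ½·-1·5² = -67.5 cm; v ends -16 cm/s.
7–13 s: v starts -16 cm/s; Δx = -16·6 + ½·-5·6² = -186 cm; v ends -46 cm/s.
x(13) = 7 + Σ Δx = -252.5 cm.

-252.5 cm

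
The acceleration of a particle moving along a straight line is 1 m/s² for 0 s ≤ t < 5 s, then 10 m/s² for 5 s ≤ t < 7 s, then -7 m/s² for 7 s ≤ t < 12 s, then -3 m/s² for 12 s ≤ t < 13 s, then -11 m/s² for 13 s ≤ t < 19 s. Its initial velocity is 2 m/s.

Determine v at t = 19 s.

Δv equals the area under the a-t graph; then v = v₀ + Δv.
0–5 s: 1 × 5 = 5 m/s
5–7 s: 10 × 2 = 20 m/s
7–12 s: -7 × 5 = -35 m/s
12–13 s: -3 × 1 = -3 m/s
13–19 s: -11 × 6 = -66 m/s
Δv = -79 m/s, so v(19) = 2 + (-79) = -77 m/s.

-77 m/s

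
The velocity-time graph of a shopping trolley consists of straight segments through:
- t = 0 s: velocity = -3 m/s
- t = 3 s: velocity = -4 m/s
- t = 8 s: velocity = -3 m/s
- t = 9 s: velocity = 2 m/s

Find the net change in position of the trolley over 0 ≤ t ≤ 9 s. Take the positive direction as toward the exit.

Displacement is the signed area under the v-t curve.
0–3 s: ½(-3 + -4)(3) = -10.5 m
3–8 s: ½(-4 + -3)(5) = -17.5 m
8–9 s: ½(-3 + 2)(1) = -0.5 m
Net displacement = -28.5 m

-28.5 m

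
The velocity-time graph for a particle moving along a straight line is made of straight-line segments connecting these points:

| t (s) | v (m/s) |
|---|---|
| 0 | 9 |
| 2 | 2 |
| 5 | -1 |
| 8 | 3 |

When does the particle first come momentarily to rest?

t = 4 s

v changes sign on 2–5 s (from 2 to -1); the graph is linear there, so v = 0 at t = 2 + (-2)·(5 − 2)/(-1 − 2) = 4 s.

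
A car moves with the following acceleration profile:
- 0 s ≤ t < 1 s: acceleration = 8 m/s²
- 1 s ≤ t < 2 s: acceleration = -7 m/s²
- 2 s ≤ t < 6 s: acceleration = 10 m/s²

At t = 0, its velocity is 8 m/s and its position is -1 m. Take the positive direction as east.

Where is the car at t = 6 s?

On each constant-a segment, Δv = aΔt and Δx = v₀Δt + ½aΔt²; chain segment to segment.
0–1 s: v starts 8 m/s; Δx = 8·1 + ½·8·1² = 12 m; v ends 16 m/s.
1–2 s: v starts 16 m/s; Δx = 16·1 + ½·-7·1² = 12.5 m; v ends 9 m/s.
2–6 s: v starts 9 m/s; Δx = 9·4 + ½·10·4² = 116 m; v ends 49 m/s.
x(6) = -1 + Σ Δx = 139.5 m.

139.5 m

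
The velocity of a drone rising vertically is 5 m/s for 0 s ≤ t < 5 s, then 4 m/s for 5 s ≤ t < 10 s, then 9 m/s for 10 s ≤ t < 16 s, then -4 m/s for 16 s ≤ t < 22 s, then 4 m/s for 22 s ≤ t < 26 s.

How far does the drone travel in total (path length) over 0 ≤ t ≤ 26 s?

139 m

Distance (not displacement) is the total path length: add the absolute areas under v-t.
0–5 s: |5| × 5 = 25 m
5–10 s: |4| × 5 = 20 m
10–16 s: |9| × 6 = 54 m
16–22 s: |-4| × 6 = 24 m
22–26 s: |4| × 4 = 16 m
Total distance = 139 m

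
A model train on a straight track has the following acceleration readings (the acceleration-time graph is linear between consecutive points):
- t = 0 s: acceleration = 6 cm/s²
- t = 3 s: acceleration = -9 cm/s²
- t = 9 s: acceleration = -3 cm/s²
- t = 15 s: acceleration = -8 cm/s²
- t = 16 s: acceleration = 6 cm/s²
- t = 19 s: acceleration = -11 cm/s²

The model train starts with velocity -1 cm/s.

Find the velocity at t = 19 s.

-83 cm/s

Δv equals the area under the a-t graph; then v = v₀ + Δv.
0–3 s: ½(6 + -9)(3) = -4.5 cm/s
3–9 s: ½(-9 + -3)(6) = -36 cm/s
9–15 s: ½(-3 + -8)(6) = -33 cm/s
15–16 s: ½(-8 + 6)(1) = -1 cm/s
16–19 s: ½(6 + -11)(3) = -7.5 cm/s
Δv = -82 cm/s, so v(19) = -1 + (-82) = -83 cm/s.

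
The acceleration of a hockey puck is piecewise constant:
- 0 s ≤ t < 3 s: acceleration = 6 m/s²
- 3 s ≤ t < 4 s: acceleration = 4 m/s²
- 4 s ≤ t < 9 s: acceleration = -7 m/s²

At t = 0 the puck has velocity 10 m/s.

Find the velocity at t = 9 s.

-3 m/s

Δv equals the area under the a-t graph; then v = v₀ + Δv.
0–3 s: 6 × 3 = 18 m/s
3–4 s: 4 × 1 = 4 m/s
4–9 s: -7 × 5 = -35 m/s
Δv = -13 m/s, so v(9) = 10 + (-13) = -3 m/s.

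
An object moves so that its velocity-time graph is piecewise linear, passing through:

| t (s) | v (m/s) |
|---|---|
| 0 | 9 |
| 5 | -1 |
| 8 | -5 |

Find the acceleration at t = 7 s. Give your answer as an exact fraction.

Acceleration is the slope of the v-t graph on 5–8 s: (-5 − -1)/(8 − 5) = -4/3 m/s².

-4/3 m/s²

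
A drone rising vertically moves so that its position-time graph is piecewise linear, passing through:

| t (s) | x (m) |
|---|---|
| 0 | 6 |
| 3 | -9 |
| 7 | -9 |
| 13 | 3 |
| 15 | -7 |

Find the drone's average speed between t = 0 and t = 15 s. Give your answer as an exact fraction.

37/15 m/s

Average speed = (total path length)/(elapsed time); on a piecewise-linear x-t graph the path length is Σ|Δx|.
0–3 s: |Δx| = |-9 − 6| = 15 m
3–7 s: |Δx| = |-9 − -9| = 0 m
7–13 s: |Δx| = |3 − -9| = 12 m
13–15 s: |Δx| = |-7 − 3| = 10 m
Total path = 37 m; average speed = 37/15 = 37/15 m/s.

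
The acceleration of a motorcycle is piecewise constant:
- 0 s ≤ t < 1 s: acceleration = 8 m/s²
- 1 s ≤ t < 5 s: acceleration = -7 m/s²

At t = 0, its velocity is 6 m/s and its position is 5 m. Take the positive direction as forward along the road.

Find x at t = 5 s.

On each constant-a segment, Δv = aΔt and Δx = v₀Δt + ½aΔt²; chain segment to segment.
0–1 s: v starts 6 m/s; Δx = 6·1 + ½·8·1² = 10 m; v ends 14 m/s.
1–5 s: v starts 14 m/s; Δx = 14·4 + ½·-7·4² = 0 m; v ends -14 m/s.
x(5) = 5 + Σ Δx = 15 m.

15 m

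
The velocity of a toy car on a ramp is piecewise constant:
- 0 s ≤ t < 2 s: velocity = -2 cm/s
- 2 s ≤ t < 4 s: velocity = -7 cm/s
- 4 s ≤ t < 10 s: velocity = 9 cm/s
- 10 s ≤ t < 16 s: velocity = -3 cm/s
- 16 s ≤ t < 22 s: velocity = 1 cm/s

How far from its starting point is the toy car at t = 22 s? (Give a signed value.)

24 cm

Net displacement equals the area under the velocity-time graph (areas below the axis count negative).
0–2 s: -2 × 2 = -4 cm
2–4 s: -7 × 2 = -14 cm
4–10 s: 9 × 6 = 54 cm
10–16 s: -3 × 6 = -18 cm
16–22 s: 1 × 6 = 6 cm
Net displacement = 24 cm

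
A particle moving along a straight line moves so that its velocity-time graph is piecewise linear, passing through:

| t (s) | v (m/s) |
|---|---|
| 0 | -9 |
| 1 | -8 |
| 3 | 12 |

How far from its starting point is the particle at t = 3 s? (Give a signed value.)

-4.5 m

Net displacement equals the area under the velocity-time graph (areas below the axis count negative).
0–1 s: ½(-9 + -8)(1) = -8.5 m
1–3 s: ½(-8 + 12)(2) = 4 m
Net displacement = -4.5 m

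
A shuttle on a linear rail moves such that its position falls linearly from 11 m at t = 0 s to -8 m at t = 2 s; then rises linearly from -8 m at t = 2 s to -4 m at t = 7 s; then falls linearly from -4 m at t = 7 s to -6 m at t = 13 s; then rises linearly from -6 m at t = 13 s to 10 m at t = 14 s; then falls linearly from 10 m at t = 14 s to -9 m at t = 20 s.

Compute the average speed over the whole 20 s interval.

Average speed = (total path length)/(elapsed time); on a piecewise-linear x-t graph the path length is Σ|Δx|.
0–2 s: |Δx| = |-8 − 11| = 19 m
2–7 s: |Δx| = |-4 − -8| = 4 m
7–13 s: |Δx| = |-6 − -4| = 2 m
13–14 s: |Δx| = |10 − -6| = 16 m
14–20 s: |Δx| = |-9 − 10| = 19 m
Total path = 60 m; average speed = 60/20 = 3 m/s.

3 m/s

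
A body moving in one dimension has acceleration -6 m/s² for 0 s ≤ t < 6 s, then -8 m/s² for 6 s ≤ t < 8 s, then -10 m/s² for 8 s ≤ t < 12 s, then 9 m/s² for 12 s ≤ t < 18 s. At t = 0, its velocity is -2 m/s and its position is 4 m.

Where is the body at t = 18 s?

-906 m

On each constant-a segment, Δv = aΔt and Δx = v₀Δt + ½aΔt²; chain segment to segment.
0–6 s: v starts -2 m/s; Δx = -2·6 + ½·-6·6² = -120 m; v ends -38 m/s.
6–8 s: v starts -38 m/s; Δx = -38·2 + ½·-8·2² = -92 m; v ends -54 m/s.
8–12 s: v starts -54 m/s; Δx = -54·4 + ½·-10·4² = -296 m; v ends -94 m/s.
12–18 s: v starts -94 m/s; Δx = -94·6 + ½·9·6² = -402 m; v ends -40 m/s.
x(18) = 4 + Σ Δx = -906 m.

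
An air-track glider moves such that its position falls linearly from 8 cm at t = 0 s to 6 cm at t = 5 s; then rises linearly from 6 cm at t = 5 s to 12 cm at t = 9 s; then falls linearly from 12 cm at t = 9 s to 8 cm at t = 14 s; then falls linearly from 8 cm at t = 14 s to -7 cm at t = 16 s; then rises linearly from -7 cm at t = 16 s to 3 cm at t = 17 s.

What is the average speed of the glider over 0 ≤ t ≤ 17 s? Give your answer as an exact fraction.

Average speed = (total path length)/(elapsed time); on a piecewise-linear x-t graph the path length is Σ|Δx|.
0–5 s: |Δx| = |6 − 8| = 2 cm
5–9 s: |Δx| = |12 − 6| = 6 cm
9–14 s: |Δx| = |8 − 12| = 4 cm
14–16 s: |Δx| = |-7 − 8| = 15 cm
16–17 s: |Δx| = |3 − -7| = 10 cm
Total path = 37 cm; average speed = 37/17 = 37/17 cm/s.

37/17 cm/s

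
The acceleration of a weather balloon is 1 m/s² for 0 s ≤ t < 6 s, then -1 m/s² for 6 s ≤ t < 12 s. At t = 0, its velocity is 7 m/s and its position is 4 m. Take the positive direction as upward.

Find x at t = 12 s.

On each constant-a segment, Δv = aΔt and Δx = v₀Δt + ½aΔt²; chain segment to segment.
0–6 s: v starts 7 m/s; Δx = 7·6 + ½·1·6² = 60 m; v ends 13 m/s.
6–12 s: v starts 13 m/s; Δx = 13·6 + ½·-1·6² = 60 m; v ends 7 m/s.
x(12) = 4 + Σ Δx = 124 m.

124 m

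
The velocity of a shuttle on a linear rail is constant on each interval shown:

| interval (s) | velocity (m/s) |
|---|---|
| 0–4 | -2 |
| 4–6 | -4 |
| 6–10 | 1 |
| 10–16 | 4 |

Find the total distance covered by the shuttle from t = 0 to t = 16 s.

44 m

Total distance travelled is ∫|v| dt — sum the magnitudes of each area piece.
0–4 s: |-2| × 4 = 8 m
4–6 s: |-4| × 2 = 8 m
6–10 s: |1| × 4 = 4 m
10–16 s: |4| × 6 = 24 m
Total distance = 44 m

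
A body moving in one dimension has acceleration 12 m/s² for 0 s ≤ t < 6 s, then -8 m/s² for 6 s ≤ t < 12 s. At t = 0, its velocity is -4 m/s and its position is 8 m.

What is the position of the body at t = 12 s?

464 m

On each constant-a segment, Δv = aΔt and Δx = v₀Δt + ½aΔt²; chain segment to segment.
0–6 s: v starts -4 m/s; Δx = -4·6 + ½·12·6² = 192 m; v ends 68 m/s.
6–12 s: v starts 68 m/s; Δx = 68·6 + ½·-8·6² = 264 m; v ends 20 m/s.
x(12) = 8 + Σ Δx = 464 m.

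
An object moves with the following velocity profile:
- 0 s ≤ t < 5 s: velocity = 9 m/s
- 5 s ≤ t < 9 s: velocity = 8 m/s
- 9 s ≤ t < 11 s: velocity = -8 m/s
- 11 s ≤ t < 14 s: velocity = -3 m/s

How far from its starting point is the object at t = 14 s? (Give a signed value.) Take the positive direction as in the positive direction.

52 m

Displacement is the signed area under the v-t curve.
0–5 s: 9 × 5 = 45 m
5–9 s: 8 × 4 = 32 m
9–11 s: -8 × 2 = -16 m
11–14 s: -3 × 3 = -9 m
Net displacement = 52 m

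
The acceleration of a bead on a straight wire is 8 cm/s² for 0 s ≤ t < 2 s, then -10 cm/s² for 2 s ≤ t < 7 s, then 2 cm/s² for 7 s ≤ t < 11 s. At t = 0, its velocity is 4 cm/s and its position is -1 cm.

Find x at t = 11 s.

-106 cm

On each constant-a segment, Δv = aΔt and Δx = v₀Δt + ½aΔt²; chain segment to segment.
0–2 s: v starts 4 cm/s; Δx = 4·2 + ½·8·2² = 24 cm; v ends 20 cm/s.
2–7 s: v starts 20 cm/s; Δx = 20·5 + ½·-10·5² = -25 cm; v ends -30 cm/s.
7–11 s: v starts -30 cm/s; Δx = -30·4 + ½·2·4² = -104 cm; v ends -22 cm/s.
x(11) = -1 + Σ Δx = -106 cm.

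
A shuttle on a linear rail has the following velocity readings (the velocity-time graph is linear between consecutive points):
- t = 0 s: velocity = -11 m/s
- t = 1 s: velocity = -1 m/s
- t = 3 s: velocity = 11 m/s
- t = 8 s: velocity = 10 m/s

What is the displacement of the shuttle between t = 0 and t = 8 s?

56.5 m

Displacement is the signed area under the v-t curve.
0–1 s: ½(-11 + -1)(1) = -6 m
1–3 s: ½(-1 + 11)(2) = 10 m
3–8 s: ½(11 + 10)(5) = 52.5 m
Net displacement = 56.5 m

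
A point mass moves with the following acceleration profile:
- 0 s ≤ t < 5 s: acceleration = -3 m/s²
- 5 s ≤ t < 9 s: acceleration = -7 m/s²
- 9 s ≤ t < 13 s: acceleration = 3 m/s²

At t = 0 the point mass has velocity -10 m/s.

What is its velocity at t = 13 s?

-41 m/s

Δv equals the area under the a-t graph; then v = v₀ + Δv.
0–5 s: -3 × 5 = -15 m/s
5–9 s: -7 × 4 = -28 m/s
9–13 s: 3 × 4 = 12 m/s
Δv = -31 m/s, so v(13) = -10 + (-31) = -41 m/s.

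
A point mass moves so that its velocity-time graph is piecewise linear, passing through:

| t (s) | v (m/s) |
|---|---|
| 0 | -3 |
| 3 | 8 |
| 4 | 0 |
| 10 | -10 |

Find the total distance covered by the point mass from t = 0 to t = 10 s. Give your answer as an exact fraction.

967/22 m

Distance (not displacement) is the total path length: add the absolute areas under v-t.
0–3 s: v = 0 at t = 9/11 s; triangle areas 27/22 + 96/11 = 219/22 m
3–4 s: |½(8 + 0)(1)| = 4 m
4–10 s: |½(0 + -10)(6)| = 30 m
Total distance = 967/22 m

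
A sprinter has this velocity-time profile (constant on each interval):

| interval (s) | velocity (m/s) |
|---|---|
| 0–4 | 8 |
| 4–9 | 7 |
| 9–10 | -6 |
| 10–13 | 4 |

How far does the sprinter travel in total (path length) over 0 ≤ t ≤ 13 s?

85 m

Total distance travelled is ∫|v| dt — sum the magnitudes of each area piece.
0–4 s: |8| × 4 = 32 m
4–9 s: |7| × 5 = 35 m
9–10 s: |-6| × 1 = 6 m
10–13 s: |4| × 3 = 12 m
Total distance = 85 m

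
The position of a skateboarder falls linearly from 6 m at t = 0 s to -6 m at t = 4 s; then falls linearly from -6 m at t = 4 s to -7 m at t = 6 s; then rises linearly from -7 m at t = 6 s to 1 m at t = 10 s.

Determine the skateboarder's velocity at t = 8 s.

Velocity is the slope of the x-t graph on 6–10 s: (1 − -7)/(10 − 6) = 2 m/s.

2 m/s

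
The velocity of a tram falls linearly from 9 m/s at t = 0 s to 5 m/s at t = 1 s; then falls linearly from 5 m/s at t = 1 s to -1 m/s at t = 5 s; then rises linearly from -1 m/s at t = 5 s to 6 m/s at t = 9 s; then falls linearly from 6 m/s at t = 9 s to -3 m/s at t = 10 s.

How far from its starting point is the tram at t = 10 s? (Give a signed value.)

26.5 m

Displacement is the signed area under the v-t curve.
0–1 s: ½(9 + 5)(1) = 7 m
1–5 s: ½(5 + -1)(4) = 8 m
5–9 s: ½(-1 + 6)(4) = 10 m
9–10 s: ½(6 + -3)(1) = 1.5 m
Net displacement = 26.5 m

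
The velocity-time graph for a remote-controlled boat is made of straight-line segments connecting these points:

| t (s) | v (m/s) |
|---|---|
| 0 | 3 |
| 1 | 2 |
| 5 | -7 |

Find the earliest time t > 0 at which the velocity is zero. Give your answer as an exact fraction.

v changes sign on 1–5 s (from 2 to -7); the graph is linear there, so v = 0 at t = 1 + (-2)·(5 − 1)/(-7 − 2) = 17/9 s.

t = 17/9 s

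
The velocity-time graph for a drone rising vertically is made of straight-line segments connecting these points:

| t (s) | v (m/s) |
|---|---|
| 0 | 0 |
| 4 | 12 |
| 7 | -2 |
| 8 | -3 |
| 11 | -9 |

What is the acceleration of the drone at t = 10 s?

Acceleration is the slope of the v-t graph on 8–11 s: (-9 − -3)/(11 − 8) = -2 m/s².

-2 m/s²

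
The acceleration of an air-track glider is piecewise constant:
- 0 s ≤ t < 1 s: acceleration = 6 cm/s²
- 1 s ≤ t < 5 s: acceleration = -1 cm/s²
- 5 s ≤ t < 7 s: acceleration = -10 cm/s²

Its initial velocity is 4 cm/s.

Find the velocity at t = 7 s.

Δv equals the area under the a-t graph; then v = v₀ + Δv.
0–1 s: 6 × 1 = 6 cm/s
1–5 s: -1 × 4 = -4 cm/s
5–7 s: -10 × 2 = -20 cm/s
Δv = -18 cm/s, so v(7) = 4 + (-18) = -14 cm/s.

-14 cm/s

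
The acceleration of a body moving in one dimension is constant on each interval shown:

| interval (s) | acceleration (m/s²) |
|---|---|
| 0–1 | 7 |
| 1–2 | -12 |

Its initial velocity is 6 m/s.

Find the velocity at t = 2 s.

1 m/s

Δv equals the area under the a-t graph; then v = v₀ + Δv.
0–1 s: 7 × 1 = 7 m/s
1–2 s: -12 × 1 = -12 m/s
Δv = -5 m/s, so v(2) = 6 + (-5) = 1 m/s.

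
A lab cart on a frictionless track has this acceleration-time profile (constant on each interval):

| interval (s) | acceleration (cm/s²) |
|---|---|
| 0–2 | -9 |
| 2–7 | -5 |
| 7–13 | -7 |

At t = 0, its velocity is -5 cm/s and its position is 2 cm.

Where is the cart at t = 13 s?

-617.5 cm

On each constant-a segment, Δv = aΔt and Δx = v₀Δt + ½aΔt²; chain segment to segment.
0–2 s: v starts -5 cm/s; Δx = -5·2 + ½·-9·2² = -28 cm; v ends -23 cm/s.
2–7 s: v starts -23 cm/s; Δx = -23·5 + ½·-5·5² = -177.5 cm; v ends -48 cm/s.
7–13 s: v starts -48 cm/s; Δx = -48·6 + ½·-7·6² = -414 cm; v ends -90 cm/s.
x(13) = 2 + Σ Δx = -617.5 cm.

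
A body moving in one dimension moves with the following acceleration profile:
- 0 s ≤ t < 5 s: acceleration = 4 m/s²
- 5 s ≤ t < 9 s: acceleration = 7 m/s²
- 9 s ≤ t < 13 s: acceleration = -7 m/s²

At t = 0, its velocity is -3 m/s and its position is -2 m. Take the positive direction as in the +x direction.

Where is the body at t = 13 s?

On each constant-a segment, Δv = aΔt and Δx = v₀Δt + ½aΔt²; chain segment to segment.
0–5 s: v starts -3 m/s; Δx = -3·5 + ½·4·5² = 35 m; v ends 17 m/s.
5–9 s: v starts 17 m/s; Δx = 17·4 + ½·7·4² = 124 m; v ends 45 m/s.
9–13 s: v starts 45 m/s; Δx = 45·4 + ½·-7·4² = 124 m; v ends 17 m/s.
x(13) = -2 + Σ Δx = 281 m.

281 m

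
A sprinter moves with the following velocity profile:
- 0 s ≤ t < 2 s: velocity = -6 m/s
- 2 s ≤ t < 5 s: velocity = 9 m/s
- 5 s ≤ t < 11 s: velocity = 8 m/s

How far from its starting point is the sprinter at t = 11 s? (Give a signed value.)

63 m

Net displacement equals the area under the velocity-time graph (areas below the axis count negative).
0–2 s: -6 × 2 = -12 m
2–5 s: 9 × 3 = 27 m
5–11 s: 8 × 6 = 48 m
Net displacement = 63 m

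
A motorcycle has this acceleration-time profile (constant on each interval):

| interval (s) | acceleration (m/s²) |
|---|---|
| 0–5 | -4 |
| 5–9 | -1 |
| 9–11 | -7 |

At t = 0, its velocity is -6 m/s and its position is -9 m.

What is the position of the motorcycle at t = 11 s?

-275 m

On each constant-a segment, Δv = aΔt and Δx = v₀Δt + ½aΔt²; chain segment to segment.
0–5 s: v starts -6 m/s; Δx = -6·5 + ½·-4·5² = -80 m; v ends -26 m/s.
5–9 s: v starts -26 m/s; Δx = -26·4 + ½·-1·4² = -112 m; v ends -30 m/s.
9–11 s: v starts -30 m/s; Δx = -30·2 + ½·-7·2² = -74 m; v ends -44 m/s.
x(11) = -9 + Σ Δx = -275 m.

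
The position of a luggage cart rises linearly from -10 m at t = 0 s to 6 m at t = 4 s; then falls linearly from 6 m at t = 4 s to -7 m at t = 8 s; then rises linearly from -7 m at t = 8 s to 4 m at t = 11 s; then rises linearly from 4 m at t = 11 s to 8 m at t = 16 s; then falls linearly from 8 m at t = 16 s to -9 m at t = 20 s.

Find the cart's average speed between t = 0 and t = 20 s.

Average speed = (total path length)/(elapsed time); on a piecewise-linear x-t graph the path length is Σ|Δx|.
0–4 s: |Δx| = |6 − -10| = 16 m
4–8 s: |Δx| = |-7 − 6| = 13 m
8–11 s: |Δx| = |4 − -7| = 11 m
11–16 s: |Δx| = |8 − 4| = 4 m
16–20 s: |Δx| = |-9 − 8| = 17 m
Total path = 61 m; average speed = 61/20 = 3.05 m/s.

3.05 m/s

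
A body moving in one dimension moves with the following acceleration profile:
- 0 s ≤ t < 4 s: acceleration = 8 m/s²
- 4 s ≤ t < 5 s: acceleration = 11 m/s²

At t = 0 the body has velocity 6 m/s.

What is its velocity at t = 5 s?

Δv equals the area under the a-t graph; then v = v₀ + Δv.
0–4 s: 8 × 4 = 32 m/s
4–5 s: 11 × 1 = 11 m/s
Δv = 43 m/s, so v(5) = 6 + (43) = 49 m/s.

49 m/s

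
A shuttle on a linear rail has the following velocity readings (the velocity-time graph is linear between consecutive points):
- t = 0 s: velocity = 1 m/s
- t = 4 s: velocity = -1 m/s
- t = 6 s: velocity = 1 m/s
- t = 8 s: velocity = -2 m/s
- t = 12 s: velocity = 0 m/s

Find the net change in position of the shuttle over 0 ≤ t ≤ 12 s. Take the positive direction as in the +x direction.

Displacement is the signed area under the v-t curve.
0–4 s: ½(1 + -1)(4) = 0 m
4–6 s: ½(-1 + 1)(2) = 0 m
6–8 s: ½(1 + -2)(2) = -1 m
8–12 s: ½(-2 + 0)(4) = -4 m
Net displacement = -5 m

-5 m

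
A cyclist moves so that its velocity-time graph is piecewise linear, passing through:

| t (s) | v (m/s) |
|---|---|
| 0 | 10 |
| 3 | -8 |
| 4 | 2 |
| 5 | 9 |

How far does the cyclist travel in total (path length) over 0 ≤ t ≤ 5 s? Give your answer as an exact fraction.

677/30 m

Distance (not displacement) is the total path length: add the absolute areas under v-t.
0–3 s: v = 0 at t = 5/3 s; triangle areas 25/3 + 16/3 = 41/3 m
3–4 s: v = 0 at t = 3.8 s; triangle areas 3.2 + 0.2 = 3.4 m
4–5 s: |½(2 + 9)(1)| = 5.5 m
Total distance = 677/30 m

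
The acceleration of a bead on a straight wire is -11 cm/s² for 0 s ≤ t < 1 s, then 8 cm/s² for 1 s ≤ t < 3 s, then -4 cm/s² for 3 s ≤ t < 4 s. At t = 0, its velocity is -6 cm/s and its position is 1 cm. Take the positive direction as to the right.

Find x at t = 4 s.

-31.5 cm

On each constant-a segment, Δv = aΔt and Δx = v₀Δt + ½aΔt²; chain segment to segment.
0–1 s: v starts -6 cm/s; Δx = -6·1 + ½·-11·1² = -11.5 cm; v ends -17 cm/s.
1–3 s: v starts -17 cm/s; Δx = -17·2 + ½·8·2² = -18 cm; v ends -1 cm/s.
3–4 s: v starts -1 cm/s; Δx = -1·1 + ½·-4·1² = -3 cm; v ends -5 cm/s.
x(4) = 1 + Σ Δx = -31.5 cm.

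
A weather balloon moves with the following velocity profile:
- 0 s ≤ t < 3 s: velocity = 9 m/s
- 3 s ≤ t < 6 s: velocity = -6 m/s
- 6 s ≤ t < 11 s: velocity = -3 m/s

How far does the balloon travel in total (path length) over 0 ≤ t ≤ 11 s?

60 m

Total distance travelled is ∫|v| dt — sum the magnitudes of each area piece.
0–3 s: |9| × 3 = 27 m
3–6 s: |-6| × 3 = 18 m
6–11 s: |-3| × 5 = 15 m
Total distance = 60 m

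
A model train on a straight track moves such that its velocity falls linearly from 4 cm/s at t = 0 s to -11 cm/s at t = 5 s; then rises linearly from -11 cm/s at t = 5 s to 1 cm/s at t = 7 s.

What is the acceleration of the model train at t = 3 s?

-3 cm/s²

Acceleration is the slope of the v-t graph on 0–5 s: (-11 − 4)/(5 − 0) = -3 cm/s².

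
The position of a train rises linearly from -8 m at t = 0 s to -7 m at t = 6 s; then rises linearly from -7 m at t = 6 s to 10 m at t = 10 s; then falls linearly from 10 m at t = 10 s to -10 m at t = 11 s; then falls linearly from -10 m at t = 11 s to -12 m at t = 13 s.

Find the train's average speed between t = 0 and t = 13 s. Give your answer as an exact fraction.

Average speed = (total path length)/(elapsed time); on a piecewise-linear x-t graph the path length is Σ|Δx|.
0–6 s: |Δx| = |-7 − -8| = 1 m
6–10 s: |Δx| = |10 − -7| = 17 m
10–11 s: |Δx| = |-10 − 10| = 20 m
11–13 s: |Δx| = |-12 − -10| = 2 m
Total path = 40 m; average speed = 40/13 = 40/13 m/s.

40/13 m/s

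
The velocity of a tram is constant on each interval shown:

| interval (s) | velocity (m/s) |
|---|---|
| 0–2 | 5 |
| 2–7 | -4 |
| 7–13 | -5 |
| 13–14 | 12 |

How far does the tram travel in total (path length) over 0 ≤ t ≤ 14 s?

72 m

Total distance travelled is ∫|v| dt — sum the magnitudes of each area piece.
0–2 s: |5| × 2 = 10 m
2–7 s: |-4| × 5 = 20 m
7–13 s: |-5| × 6 = 30 m
13–14 s: |12| × 1 = 12 m
Total distance = 72 m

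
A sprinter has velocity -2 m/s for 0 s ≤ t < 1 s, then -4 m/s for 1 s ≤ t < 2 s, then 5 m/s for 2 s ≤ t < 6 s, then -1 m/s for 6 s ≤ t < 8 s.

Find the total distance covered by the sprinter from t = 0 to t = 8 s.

Distance (not displacement) is the total path length: add the absolute areas under v-t.
0–1 s: |-2| × 1 = 2 m
1–2 s: |-4| × 1 = 4 m
2–6 s: |5| × 4 = 20 m
6–8 s: |-1| × 2 = 2 m
Total distance = 28 m

28 m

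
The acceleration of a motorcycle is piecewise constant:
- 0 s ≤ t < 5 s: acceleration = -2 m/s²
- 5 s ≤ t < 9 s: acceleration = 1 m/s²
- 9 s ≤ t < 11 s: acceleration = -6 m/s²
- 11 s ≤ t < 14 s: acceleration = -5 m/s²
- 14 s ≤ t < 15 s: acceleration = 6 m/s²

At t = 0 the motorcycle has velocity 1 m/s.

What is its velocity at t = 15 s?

Δv equals the area under the a-t graph; then v = v₀ + Δv.
0–5 s: -2 × 5 = -10 m/s
5–9 s: 1 × 4 = 4 m/s
9–11 s: -6 × 2 = -12 m/s
11–14 s: -5 × 3 = -15 m/s
14–15 s: 6 × 1 = 6 m/s
Δv = -27 m/s, so v(15) = 1 + (-27) = -26 m/s.

-26 m/s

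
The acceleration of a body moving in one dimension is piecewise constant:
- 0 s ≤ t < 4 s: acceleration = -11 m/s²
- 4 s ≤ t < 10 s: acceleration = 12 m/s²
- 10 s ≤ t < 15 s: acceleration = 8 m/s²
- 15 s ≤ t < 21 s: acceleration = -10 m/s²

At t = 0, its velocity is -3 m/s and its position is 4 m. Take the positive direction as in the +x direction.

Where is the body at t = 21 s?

273 m

On each constant-a segment, Δv = aΔt and Δx = v₀Δt + ½aΔt²; chain segment to segment.
0–4 s: v starts -3 m/s; Δx = -3·4 + ½·-11·4² = -100 m; v ends -47 m/s.
4–10 s: v starts -47 m/s; Δx = -47·6 + ½·12·6² = -66 m; v ends 25 m/s.
10–15 s: v starts 25 m/s; Δx = 25·5 + ½·8·5² = 225 m; v ends 65 m/s.
15–21 s: v starts 65 m/s; Δx = 65·6 + ½·-10·6² = 210 m; v ends 5 m/s.
x(21) = 4 + Σ Δx = 273 m.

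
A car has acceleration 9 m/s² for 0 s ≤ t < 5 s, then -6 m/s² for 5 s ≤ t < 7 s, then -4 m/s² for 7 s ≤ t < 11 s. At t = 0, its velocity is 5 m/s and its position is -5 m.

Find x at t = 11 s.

On each constant-a segment, Δv = aΔt and Δx = v₀Δt + ½aΔt²; chain segment to segment.
0–5 s: v starts 5 m/s; Δx = 5·5 + ½·9·5² = 137.5 m; v ends 50 m/s.
5–7 s: v starts 50 m/s; Δx = 50·2 + ½·-6·2² = 88 m; v ends 38 m/s.
7–11 s: v starts 38 m/s; Δx = 38·4 + ½·-4·4² = 120 m; v ends 22 m/s.
x(11) = -5 + Σ Δx = 340.5 m.

340.5 m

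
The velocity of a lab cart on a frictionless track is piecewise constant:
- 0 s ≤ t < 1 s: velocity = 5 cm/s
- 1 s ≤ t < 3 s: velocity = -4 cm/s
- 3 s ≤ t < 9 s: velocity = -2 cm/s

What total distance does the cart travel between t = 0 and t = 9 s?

Distance (not displacement) is the total path length: add the absolute areas under v-t.
0–1 s: |5| × 1 = 5 cm
1–3 s: |-4| × 2 = 8 cm
3–9 s: |-2| × 6 = 12 cm
Total distance = 25 cm

25 cm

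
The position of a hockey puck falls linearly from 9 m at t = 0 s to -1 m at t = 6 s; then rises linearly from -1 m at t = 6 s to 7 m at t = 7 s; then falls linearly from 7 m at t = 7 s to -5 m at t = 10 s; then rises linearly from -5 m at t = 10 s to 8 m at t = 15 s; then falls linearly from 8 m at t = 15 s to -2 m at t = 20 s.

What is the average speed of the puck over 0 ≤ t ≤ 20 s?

2.65 m/s

Average speed = (total path length)/(elapsed time); on a piecewise-linear x-t graph the path length is Σ|Δx|.
0–6 s: |Δx| = |-1 − 9| = 10 m
6–7 s: |Δx| = |7 − -1| = 8 m
7–10 s: |Δx| = |-5 − 7| = 12 m
10–15 s: |Δx| = |8 − -5| = 13 m
15–20 s: |Δx| = |-2 − 8| = 10 m
Total path = 53 m; average speed = 53/20 = 2.65 m/s.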